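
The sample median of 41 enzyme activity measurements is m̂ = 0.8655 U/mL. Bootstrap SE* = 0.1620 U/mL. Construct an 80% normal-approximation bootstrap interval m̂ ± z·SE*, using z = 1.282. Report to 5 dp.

Margin = 1.282 × 0.1620 = 0.207684
Interval: 0.8655 ± 0.207684

(0.65782, 1.07318)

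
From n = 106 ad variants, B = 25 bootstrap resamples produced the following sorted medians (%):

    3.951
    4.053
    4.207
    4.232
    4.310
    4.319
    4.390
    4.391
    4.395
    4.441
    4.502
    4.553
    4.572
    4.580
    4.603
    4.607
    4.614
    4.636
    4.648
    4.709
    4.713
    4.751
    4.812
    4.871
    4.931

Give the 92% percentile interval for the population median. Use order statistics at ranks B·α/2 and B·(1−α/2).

(3.951, 4.871)

α = 0.08; lower rank = 25 × 0.040 = 1; upper rank = 25 × 0.960 = 24.
The 1st smallest replicate is 3.951; the 24th is 4.871.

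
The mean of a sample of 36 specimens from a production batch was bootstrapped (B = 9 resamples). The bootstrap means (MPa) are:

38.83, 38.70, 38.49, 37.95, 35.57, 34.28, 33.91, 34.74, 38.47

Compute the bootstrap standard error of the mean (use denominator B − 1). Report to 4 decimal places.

SE* = 2.0961

Bootstrap SE is the standard deviation of the 9 replicate means.
Mean of replicates: (38.83 + 38.70 + 38.49 + 37.95 + 35.57 + 34.28 + 33.91 + 34.74 + 38.47) / 9 = 330.94000 / 9 = 36.77111
Sum of squared deviations: (+2.05889)² + (+1.92889)² + (+1.71889)² + (+1.17889)² + (−1.20111)² + (−2.49111)² + (−2.86111)² + (−2.03111)² + (+1.69889)² = 35.14989
Variance = 35.14989 / 8 = 4.39374
SE* = √4.39374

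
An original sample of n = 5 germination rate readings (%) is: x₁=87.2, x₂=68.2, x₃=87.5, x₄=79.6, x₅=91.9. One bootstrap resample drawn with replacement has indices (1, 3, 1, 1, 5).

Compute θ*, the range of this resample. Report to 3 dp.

θ* = 4.700

Resample values: 87.2, 87.5, 87.2, 87.2, 91.9.
Range = 91.9 − 87.2 = 4.700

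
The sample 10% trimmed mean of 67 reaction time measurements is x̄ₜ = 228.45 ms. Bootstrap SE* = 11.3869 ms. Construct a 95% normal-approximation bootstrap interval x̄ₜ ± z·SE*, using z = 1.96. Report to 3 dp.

(206.132, 250.768)

Margin = 1.96 × 11.3869 = 22.3183
Interval: 228.45 ± 22.3183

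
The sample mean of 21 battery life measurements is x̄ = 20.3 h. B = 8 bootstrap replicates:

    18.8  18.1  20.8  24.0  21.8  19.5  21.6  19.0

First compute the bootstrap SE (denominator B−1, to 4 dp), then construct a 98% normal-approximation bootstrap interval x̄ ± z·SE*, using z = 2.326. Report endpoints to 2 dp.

(15.72, 24.88)

Mean of replicates = 20.4500; sum of squared deviations = 27.1200; SE* = √(27.1200/7) = 1.9683
Margin = 2.326 × 1.9683 = 4.578
Interval: 20.3 ± 4.578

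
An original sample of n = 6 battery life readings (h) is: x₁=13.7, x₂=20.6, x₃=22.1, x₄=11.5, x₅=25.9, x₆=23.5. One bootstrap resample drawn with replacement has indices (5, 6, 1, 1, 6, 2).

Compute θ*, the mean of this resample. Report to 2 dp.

θ* = 20.15

Resample values: 25.9, 23.5, 13.7, 13.7, 23.5, 20.6.
Mean = (25.9 + 23.5 + 13.7 + 13.7 + 23.5 + 20.6) / 6 = 120.90 / 6 = 20.15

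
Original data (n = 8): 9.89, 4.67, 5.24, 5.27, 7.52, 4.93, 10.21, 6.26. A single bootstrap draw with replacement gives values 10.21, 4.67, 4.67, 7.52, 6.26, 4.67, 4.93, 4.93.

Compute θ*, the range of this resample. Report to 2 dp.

θ* = 5.54

Range = 10.21 − 4.67 = 5.54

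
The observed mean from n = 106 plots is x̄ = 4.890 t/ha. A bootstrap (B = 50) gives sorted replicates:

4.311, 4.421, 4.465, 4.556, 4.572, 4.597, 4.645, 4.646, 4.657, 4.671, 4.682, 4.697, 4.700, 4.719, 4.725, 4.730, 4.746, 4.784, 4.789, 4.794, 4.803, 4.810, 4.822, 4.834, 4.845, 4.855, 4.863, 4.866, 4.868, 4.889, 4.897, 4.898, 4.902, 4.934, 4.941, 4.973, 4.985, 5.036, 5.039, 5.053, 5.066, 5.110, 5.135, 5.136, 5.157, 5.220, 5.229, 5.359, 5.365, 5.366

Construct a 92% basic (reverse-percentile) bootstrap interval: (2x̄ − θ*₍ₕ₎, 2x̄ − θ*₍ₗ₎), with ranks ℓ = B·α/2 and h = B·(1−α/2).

Percentile endpoints at ranks 2 and 48: θ*₍2₎ = 4.421, θ*₍48₎ = 5.359.
Basic interval reflects these around x̄:
  lower = 2 × 4.890 − 5.359 = 4.421
  upper = 2 × 4.890 − 4.421 = 5.359

(4.421, 5.359)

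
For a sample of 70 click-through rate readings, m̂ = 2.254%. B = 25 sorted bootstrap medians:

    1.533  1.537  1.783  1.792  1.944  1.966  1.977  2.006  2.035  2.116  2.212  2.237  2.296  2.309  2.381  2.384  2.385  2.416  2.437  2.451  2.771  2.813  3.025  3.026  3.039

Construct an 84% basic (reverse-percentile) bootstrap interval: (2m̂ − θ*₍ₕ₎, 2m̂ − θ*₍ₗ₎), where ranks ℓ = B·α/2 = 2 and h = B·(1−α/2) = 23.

(1.483, 2.971)

Percentile endpoints at ranks 2 and 23: θ*₍2₎ = 1.537, θ*₍23₎ = 3.025.
Basic interval reflects these around m̂:
  lower = 2 × 2.254 − 3.025 = 1.483
  upper = 2 × 2.254 − 1.537 = 2.971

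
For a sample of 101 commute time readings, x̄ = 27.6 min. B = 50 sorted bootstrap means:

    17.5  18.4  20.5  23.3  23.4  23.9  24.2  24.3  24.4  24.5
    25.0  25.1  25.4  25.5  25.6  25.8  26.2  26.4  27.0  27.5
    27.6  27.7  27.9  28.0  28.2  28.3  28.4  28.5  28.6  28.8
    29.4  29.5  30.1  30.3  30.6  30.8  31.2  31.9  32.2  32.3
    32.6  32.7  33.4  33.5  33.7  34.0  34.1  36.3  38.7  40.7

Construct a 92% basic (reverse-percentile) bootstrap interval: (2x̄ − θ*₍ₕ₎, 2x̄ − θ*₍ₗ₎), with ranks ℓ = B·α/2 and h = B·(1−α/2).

Percentile endpoints at ranks 2 and 48: θ*₍2₎ = 18.4, θ*₍48₎ = 36.3.
Basic interval reflects these around x̄:
  lower = 2 × 27.6 − 36.3 = 18.9
  upper = 2 × 27.6 − 18.4 = 36.8

(18.9, 36.8)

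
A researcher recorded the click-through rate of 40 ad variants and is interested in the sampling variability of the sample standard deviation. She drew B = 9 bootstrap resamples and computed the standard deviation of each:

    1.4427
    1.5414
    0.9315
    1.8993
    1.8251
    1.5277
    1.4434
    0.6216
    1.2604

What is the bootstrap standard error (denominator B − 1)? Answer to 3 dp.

SE* = 0.405

Bootstrap SE is the standard deviation of the 9 replicate standard deviations.
Mean of replicates: (1.4427 + 1.5414 + 0.9315 + 1.8993 + 1.8251 + 1.5277 + 1.4434 + 0.6216 + 1.2604) / 9 = 12.49310 / 9 = 1.38812
Sum of squared deviations: (+0.05458)² + (+0.15328)² + (−0.45662)² + (+0.51118)² + (+0.43698)² + (+0.13958)² + (+0.05528)² + (−0.76652)² + (−0.12772)² = 1.31364
Variance = 1.31364 / 8 = 0.16420
SE* = √0.16420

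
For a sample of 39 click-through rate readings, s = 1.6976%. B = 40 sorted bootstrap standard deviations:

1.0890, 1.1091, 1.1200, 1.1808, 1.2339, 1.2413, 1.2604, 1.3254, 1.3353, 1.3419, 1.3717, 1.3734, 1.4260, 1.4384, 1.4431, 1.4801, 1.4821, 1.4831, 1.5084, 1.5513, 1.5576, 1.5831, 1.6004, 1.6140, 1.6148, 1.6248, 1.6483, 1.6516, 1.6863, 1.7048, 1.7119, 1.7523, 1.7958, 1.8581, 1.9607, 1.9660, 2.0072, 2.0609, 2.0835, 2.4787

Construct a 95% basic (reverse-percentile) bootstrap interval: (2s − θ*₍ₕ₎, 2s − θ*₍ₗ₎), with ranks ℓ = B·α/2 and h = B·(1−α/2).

(1.3117, 2.3062)

Percentile endpoints at ranks 1 and 39: θ*₍1₎ = 1.0890, θ*₍39₎ = 2.0835.
Basic interval reflects these around s:
  lower = 2 × 1.6976 − 2.0835 = 1.3117
  upper = 2 × 1.6976 − 1.0890 = 2.3062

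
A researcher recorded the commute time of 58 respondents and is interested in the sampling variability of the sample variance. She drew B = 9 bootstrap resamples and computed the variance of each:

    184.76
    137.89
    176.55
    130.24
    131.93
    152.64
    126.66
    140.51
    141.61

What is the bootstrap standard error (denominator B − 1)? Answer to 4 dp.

SE* = 20.6359

Bootstrap SE is the standard deviation of the 9 replicate variances.
Mean of replicates: (184.76 + 137.89 + 176.55 + 130.24 + 131.93 + 152.64 + 126.66 + 140.51 + 141.61) / 9 = 1322.79000 / 9 = 146.97667
Sum of squared deviations: (+37.78333)² + (−9.08667)² + (+29.57333)² + (−16.73667)² + (−15.04667)² + (+5.66333)² + (−20.31667)² + (−6.46667)² + (−5.36667)² = 3406.70720
Variance = 3406.70720 / 8 = 425.83840
SE* = √425.83840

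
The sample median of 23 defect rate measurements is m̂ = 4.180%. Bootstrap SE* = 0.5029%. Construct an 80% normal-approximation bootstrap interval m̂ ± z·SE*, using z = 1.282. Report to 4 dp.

(3.5353, 4.8247)

Margin = 1.282 × 0.5029 = 0.64472
Interval: 4.180 ± 0.64472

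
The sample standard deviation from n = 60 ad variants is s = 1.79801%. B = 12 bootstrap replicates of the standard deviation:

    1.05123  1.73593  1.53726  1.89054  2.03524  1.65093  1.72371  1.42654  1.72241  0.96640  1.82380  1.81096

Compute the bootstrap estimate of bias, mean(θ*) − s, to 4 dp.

mean(θ*) = (1.05123 + 1.73593 + 1.53726 + 1.89054 + 2.03524 + 1.65093 + 1.72371 + 1.42654 + 1.72241 + 0.96640 + 1.82380 + 1.81096) / 12 = 1.61458
bias = 1.61458 − 1.79801

bias = −0.1834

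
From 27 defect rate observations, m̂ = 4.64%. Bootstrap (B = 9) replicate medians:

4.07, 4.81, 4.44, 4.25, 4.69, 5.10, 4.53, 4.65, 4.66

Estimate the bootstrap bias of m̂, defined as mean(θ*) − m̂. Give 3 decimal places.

mean(θ*) = (4.07 + 4.81 + 4.44 + 4.25 + 4.69 + 5.10 + 4.53 + 4.65 + 4.66) / 9 = 4.5778
bias = 4.5778 − 4.64

bias = −0.062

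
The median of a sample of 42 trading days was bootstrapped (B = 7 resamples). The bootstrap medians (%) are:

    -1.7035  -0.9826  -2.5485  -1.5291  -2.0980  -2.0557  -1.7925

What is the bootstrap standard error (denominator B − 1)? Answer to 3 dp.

SE* = 0.494

Bootstrap SE is the standard deviation of the 7 replicate medians.
Mean of replicates: ((-1.7035) + (-0.9826) + (-2.5485) + (-1.5291) + (-2.0980) + (-2.0557) + (-1.7925)) / 7 = -12.70990 / 7 = -1.81570
Sum of squared deviations: (+0.11220)² + (+0.83310)² + (−0.73280)² + (+0.28660)² + (−0.28230)² + (−0.24000)² + (+0.02320)² = 1.46361
Variance = 1.46361 / 6 = 0.24394
SE* = √0.24394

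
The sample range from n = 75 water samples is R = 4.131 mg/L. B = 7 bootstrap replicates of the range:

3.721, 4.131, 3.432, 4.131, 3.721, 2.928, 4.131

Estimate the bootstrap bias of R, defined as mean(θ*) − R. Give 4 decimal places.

mean(θ*) = (3.721 + 4.131 + 3.432 + 4.131 + 3.721 + 2.928 + 4.131) / 7 = 3.74214
bias = 3.74214 − 4.131

bias = −0.3889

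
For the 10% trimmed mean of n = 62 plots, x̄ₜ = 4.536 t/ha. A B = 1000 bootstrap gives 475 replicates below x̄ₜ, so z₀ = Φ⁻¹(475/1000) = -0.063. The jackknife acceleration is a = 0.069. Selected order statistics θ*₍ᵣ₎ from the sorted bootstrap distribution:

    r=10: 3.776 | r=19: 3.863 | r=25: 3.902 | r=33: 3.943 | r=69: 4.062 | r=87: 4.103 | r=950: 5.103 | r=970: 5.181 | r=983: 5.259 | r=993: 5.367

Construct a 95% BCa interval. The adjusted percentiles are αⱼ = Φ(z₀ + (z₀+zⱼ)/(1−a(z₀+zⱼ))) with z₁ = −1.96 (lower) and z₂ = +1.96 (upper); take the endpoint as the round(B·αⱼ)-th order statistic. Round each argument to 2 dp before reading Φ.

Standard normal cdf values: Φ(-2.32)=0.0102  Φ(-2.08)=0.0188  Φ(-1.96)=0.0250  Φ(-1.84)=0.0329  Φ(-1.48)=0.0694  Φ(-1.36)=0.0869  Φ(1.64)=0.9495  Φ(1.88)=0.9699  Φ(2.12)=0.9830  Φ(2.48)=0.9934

(3.943, 5.259)

Lower: z₀ + z₁ = -0.063 + (-1.960) = -2.023; 1 − a(z₀+z₁) = 1 − (0.069)(-2.023) = 1.1396; argument = -0.063 + (-2.023)/1.1396 = -1.8382 → -1.84.
α₁ = Φ(-1.84) = 0.0329; rank = round(1000 × 0.0329) = 33; θ*₍33₎ = 3.943.
Upper: z₀ + z₂ = 1.897; 1 − a(z₀+z₂) = 0.8691; argument = 2.1197 → 2.12; α₂ = 0.9830; rank = 983; θ*₍983₎ = 5.259.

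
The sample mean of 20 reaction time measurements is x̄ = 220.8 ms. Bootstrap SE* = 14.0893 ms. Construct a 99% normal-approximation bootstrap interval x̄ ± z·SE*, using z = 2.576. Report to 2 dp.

(184.51, 257.09)

Margin = 2.576 × 14.0893 = 36.294
Interval: 220.8 ± 36.294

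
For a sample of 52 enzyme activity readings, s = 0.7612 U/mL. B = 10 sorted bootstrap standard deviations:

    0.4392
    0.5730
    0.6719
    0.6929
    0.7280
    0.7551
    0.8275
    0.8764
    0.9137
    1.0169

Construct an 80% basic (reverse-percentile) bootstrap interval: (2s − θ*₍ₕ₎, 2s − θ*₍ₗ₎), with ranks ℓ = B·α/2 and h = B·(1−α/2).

(0.6087, 1.0832)

Percentile endpoints at ranks 1 and 9: θ*₍1₎ = 0.4392, θ*₍9₎ = 0.9137.
Basic interval reflects these around s:
  lower = 2 × 0.7612 − 0.9137 = 0.6087
  upper = 2 × 0.7612 − 0.4392 = 1.0832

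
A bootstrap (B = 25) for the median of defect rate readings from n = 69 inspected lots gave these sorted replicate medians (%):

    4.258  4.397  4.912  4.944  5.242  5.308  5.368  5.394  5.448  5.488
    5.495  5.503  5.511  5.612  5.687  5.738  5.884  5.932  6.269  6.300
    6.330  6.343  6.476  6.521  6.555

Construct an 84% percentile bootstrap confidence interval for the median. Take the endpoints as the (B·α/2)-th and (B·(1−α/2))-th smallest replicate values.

(4.397, 6.476)

α = 0.16; lower rank = 25 × 0.080 = 2; upper rank = 25 × 0.920 = 23.
The 2nd smallest replicate is 4.397; the 23rd is 6.476.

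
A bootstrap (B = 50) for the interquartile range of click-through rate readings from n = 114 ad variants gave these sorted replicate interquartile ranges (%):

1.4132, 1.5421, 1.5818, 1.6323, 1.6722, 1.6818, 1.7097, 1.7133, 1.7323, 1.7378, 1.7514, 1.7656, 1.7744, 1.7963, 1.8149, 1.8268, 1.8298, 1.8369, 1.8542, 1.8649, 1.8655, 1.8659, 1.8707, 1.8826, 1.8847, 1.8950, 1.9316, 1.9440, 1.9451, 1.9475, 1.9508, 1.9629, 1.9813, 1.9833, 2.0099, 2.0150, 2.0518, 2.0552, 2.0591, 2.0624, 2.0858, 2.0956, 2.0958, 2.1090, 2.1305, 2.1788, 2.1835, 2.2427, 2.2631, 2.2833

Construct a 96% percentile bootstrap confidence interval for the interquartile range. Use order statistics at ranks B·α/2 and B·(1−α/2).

α = 0.04; lower rank = 50 × 0.020 = 1; upper rank = 50 × 0.980 = 49.
The 1st smallest replicate is 1.4132; the 49th is 2.2631.

(1.4132, 2.2631)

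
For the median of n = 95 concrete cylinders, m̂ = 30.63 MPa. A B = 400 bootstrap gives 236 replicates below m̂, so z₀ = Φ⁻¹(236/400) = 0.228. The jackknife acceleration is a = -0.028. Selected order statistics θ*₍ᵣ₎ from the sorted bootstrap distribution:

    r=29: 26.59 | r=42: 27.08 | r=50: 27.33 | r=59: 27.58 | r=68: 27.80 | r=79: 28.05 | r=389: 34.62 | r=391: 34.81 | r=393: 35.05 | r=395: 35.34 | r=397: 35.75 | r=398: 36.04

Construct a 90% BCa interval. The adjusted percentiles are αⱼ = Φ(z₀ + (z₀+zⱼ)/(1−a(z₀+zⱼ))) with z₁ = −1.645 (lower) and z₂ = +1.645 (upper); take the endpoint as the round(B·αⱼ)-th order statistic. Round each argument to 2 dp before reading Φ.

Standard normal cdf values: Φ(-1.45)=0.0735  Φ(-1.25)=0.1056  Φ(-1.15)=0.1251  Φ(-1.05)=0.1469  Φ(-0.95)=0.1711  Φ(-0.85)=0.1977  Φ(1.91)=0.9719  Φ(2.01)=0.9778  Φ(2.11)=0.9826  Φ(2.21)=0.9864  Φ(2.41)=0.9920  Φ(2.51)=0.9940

Lower: z₀ + z₁ = 0.228 + (-1.645) = -1.417; 1 − a(z₀+z₁) = 1 − (-0.028)(-1.417) = 0.9603; argument = 0.228 + (-1.417)/0.9603 = -1.2475 → -1.25.
α₁ = Φ(-1.25) = 0.1056; rank = round(400 × 0.1056) = 42; θ*₍42₎ = 27.08.
Upper: z₀ + z₂ = 1.873; 1 − a(z₀+z₂) = 1.0524; argument = 2.0077 → 2.01; α₂ = 0.9778; rank = 391; θ*₍391₎ = 34.81.

(27.08, 34.81)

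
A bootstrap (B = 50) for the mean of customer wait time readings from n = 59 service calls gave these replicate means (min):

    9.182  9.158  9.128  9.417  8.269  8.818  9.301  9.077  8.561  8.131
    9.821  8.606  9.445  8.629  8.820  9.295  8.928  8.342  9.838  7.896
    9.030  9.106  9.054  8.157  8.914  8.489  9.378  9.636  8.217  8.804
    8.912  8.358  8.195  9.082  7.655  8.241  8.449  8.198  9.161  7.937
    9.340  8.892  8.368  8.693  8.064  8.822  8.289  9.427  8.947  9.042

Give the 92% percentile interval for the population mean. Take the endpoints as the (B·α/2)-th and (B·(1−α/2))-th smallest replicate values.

(7.896, 9.636)

Sorted replicates: 7.655, 7.896, 7.937, 8.064, 8.131, 8.157, 8.195, 8.198, 8.217, 8.241, 8.269, 8.289, 8.342, 8.358, 8.368, 8.449, 8.489, 8.561, 8.606, 8.629, 8.693, 8.804, 8.818, 8.820, 8.822, 8.892, 8.912, 8.914, 8.928, 8.947, 9.030, 9.042, 9.054, 9.077, 9.082, 9.106, 9.128, 9.158, 9.161, 9.182, 9.295, 9.301, 9.340, 9.378, 9.417, 9.427, 9.445, 9.636, 9.821, 9.838
α = 0.08; lower rank = 50 × 0.040 = 2; upper rank = 50 × 0.960 = 48.
The 2nd smallest replicate is 7.896; the 48th is 9.636.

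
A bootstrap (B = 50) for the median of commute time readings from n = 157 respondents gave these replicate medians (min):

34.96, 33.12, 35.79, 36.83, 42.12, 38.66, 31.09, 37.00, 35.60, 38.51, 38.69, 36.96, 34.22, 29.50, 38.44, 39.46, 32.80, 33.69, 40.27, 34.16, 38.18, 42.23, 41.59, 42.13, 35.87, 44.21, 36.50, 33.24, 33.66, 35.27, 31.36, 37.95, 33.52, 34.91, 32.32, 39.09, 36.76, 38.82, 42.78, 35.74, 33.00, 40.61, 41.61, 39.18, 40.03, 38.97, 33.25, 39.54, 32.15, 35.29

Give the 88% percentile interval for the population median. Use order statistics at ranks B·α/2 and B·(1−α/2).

Sorted replicates: 29.50, 31.09, 31.36, 32.15, 32.32, 32.80, 33.00, 33.12, 33.24, 33.25, 33.52, 33.66, 33.69, 34.16, 34.22, 34.91, 34.96, 35.27, 35.29, 35.60, 35.74, 35.79, 35.87, 36.50, 36.76, 36.83, 36.96, 37.00, 37.95, 38.18, 38.44, 38.51, 38.66, 38.69, 38.82, 38.97, 39.09, 39.18, 39.46, 39.54, 40.03, 40.27, 40.61, 41.59, 41.61, 42.12, 42.13, 42.23, 42.78, 44.21
α = 0.12; lower rank = 50 × 0.060 = 3; upper rank = 50 × 0.940 = 47.
The 3rd smallest replicate is 31.36; the 47th is 42.13.

(31.36, 42.13)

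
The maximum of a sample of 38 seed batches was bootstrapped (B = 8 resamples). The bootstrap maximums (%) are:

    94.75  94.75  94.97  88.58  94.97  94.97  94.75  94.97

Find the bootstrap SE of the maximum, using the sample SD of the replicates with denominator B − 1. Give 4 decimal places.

SE* = 2.2285

Bootstrap SE is the standard deviation of the 8 replicate maximums.
Mean of replicates: (94.75 + 94.75 + 94.97 + 88.58 + 94.97 + 94.97 + 94.75 + 94.97) / 8 = 752.71000 / 8 = 94.08875
Sum of squared deviations: (+0.66125)² + (+0.66125)² + (+0.88125)² + (−5.50875)² + (+0.88125)² + (+0.88125)² + (+0.66125)² + (+0.88125)² = 34.76449
Variance = 34.76449 / 7 = 4.96636
SE* = √4.96636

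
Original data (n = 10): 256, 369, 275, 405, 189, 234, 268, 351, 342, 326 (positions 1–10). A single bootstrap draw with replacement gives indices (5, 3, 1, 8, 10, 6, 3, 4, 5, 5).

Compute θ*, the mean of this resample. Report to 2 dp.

θ* = 268.90

Resample values: 189, 275, 256, 351, 326, 234, 275, 405, 189, 189.
Mean = (189 + 275 + 256 + 351 + 326 + 234 + 275 + 405 + 189 + 189) / 10 = 2689.0 / 10 = 268.90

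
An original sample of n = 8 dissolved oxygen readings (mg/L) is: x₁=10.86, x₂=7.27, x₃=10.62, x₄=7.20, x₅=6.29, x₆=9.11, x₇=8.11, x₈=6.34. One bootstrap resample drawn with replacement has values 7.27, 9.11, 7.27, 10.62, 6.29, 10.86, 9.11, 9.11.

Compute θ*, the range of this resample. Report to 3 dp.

Range = 10.86 − 6.29 = 4.570

θ* = 4.570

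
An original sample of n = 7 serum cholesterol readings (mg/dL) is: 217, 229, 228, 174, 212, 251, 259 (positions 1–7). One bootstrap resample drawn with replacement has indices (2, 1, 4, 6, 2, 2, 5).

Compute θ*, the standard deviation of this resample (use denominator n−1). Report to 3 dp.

θ* = 23.780

Resample values: 229, 217, 174, 251, 229, 229, 212.
Mean = 220.1429; sum of squared deviations = 3392.8571
s² = 3392.8571 / 6 = 565.4762
s = √565.4762 = 23.780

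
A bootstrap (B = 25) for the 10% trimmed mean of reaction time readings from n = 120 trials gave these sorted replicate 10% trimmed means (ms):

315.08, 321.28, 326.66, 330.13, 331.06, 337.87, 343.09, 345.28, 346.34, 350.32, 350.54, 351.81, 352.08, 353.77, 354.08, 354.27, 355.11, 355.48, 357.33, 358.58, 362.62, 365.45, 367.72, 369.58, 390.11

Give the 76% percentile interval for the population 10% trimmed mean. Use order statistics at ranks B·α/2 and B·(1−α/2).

α = 0.24; lower rank = 25 × 0.120 = 3; upper rank = 25 × 0.880 = 22.
The 3rd smallest replicate is 326.66; the 22nd is 365.45.

(326.66, 365.45)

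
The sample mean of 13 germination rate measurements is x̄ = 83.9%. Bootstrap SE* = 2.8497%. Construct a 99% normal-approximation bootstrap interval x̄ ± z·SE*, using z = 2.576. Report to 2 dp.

(76.56, 91.24)

Margin = 2.576 × 2.8497 = 7.341
Interval: 83.9 ± 7.341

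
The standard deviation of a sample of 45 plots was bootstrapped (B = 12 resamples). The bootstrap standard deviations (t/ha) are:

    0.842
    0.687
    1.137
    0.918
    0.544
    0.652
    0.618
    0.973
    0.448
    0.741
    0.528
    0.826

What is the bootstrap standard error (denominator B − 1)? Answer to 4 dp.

SE* = 0.2035

Bootstrap SE is the standard deviation of the 12 replicate standard deviations.
Mean of replicates: (0.842 + 0.687 + 1.137 + 0.918 + 0.544 + 0.652 + 0.618 + 0.973 + 0.448 + 0.741 + 0.528 + 0.826) / 12 = 8.91400 / 12 = 0.74283
Sum of squared deviations: (+0.09917)² + (−0.05583)² + (+0.39417)² + (+0.17517)² + (−0.19883)² + (−0.09083)² + (−0.12483)² + (+0.23017)² + (−0.29483)² + (−0.00183)² + (−0.21483)² + (+0.08317)² = 0.45535
Variance = 0.45535 / 11 = 0.04140
SE* = √0.04140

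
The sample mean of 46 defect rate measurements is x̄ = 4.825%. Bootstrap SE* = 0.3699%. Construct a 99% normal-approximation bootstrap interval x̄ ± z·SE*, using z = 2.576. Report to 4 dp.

(3.8721, 5.7779)

Margin = 2.576 × 0.3699 = 0.95286
Interval: 4.825 ± 0.95286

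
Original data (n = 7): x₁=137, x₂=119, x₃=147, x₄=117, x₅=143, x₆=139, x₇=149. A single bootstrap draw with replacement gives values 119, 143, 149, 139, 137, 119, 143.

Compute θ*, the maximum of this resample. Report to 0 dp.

Maximum = 149

θ* = 149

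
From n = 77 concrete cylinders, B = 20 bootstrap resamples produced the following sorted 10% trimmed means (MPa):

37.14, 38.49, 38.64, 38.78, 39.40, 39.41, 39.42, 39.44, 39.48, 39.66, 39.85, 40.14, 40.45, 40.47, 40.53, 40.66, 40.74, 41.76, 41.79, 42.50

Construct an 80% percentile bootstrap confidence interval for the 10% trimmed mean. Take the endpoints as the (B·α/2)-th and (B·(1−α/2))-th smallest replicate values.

(38.49, 41.76)

α = 0.20; lower rank = 20 × 0.100 = 2; upper rank = 20 × 0.900 = 18.
The 2nd smallest replicate is 38.49; the 18th is 41.76.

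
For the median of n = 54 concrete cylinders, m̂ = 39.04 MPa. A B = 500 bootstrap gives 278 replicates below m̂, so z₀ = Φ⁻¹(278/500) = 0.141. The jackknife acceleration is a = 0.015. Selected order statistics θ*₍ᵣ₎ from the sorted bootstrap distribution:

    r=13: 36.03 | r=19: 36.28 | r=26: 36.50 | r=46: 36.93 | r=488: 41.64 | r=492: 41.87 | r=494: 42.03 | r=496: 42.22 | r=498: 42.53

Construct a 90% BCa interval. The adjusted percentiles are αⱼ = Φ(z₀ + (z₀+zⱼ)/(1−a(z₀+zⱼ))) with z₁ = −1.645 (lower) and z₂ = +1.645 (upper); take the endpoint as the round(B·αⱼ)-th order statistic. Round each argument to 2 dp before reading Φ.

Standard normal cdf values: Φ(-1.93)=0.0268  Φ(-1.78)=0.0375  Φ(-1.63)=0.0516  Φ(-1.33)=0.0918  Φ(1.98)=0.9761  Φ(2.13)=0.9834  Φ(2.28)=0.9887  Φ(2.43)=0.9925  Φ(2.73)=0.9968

Lower: z₀ + z₁ = 0.141 + (-1.645) = -1.504; 1 − a(z₀+z₁) = 1 − (0.015)(-1.504) = 1.0226; argument = 0.141 + (-1.504)/1.0226 = -1.3298 → -1.33.
α₁ = Φ(-1.33) = 0.0918; rank = round(500 × 0.0918) = 46; θ*₍46₎ = 36.93.
Upper: z₀ + z₂ = 1.786; 1 − a(z₀+z₂) = 0.9732; argument = 1.9762 → 1.98; α₂ = 0.9761; rank = 488; θ*₍488₎ = 41.64.

(36.93, 41.64)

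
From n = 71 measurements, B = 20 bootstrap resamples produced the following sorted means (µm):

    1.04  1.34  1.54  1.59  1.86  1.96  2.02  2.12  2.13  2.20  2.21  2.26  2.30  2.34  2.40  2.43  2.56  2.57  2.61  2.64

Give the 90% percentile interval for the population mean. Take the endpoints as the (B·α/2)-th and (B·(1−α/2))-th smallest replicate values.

(1.04, 2.61)

α = 0.10; lower rank = 20 × 0.050 = 1; upper rank = 20 × 0.950 = 19.
The 1st smallest replicate is 1.04; the 19th is 2.61.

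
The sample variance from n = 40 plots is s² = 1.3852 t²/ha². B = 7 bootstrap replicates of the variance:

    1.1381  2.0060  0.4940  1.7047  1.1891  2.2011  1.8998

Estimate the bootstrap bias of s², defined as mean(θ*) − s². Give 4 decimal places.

mean(θ*) = (1.1381 + 2.0060 + 0.4940 + 1.7047 + 1.1891 + 2.2011 + 1.8998) / 7 = 1.51897
bias = 1.51897 − 1.3852

bias = +0.1338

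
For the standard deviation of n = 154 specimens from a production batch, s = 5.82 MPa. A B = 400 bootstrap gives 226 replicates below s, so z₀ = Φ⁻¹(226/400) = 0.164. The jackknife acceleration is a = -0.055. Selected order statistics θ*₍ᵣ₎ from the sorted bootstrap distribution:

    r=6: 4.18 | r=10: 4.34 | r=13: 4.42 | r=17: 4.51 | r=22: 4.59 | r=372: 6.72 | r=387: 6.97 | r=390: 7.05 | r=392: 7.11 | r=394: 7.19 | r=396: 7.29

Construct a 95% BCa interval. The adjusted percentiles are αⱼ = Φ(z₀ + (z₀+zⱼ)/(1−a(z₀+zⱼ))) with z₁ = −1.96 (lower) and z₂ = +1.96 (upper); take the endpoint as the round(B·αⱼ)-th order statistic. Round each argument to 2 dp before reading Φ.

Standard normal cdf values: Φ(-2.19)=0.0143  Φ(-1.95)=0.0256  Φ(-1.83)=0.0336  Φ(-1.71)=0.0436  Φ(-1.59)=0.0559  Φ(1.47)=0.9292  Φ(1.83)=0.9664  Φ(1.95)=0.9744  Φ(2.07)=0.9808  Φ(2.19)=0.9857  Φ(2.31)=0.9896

Lower: z₀ + z₁ = 0.164 + (-1.960) = -1.796; 1 − a(z₀+z₁) = 1 − (-0.055)(-1.796) = 0.9012; argument = 0.164 + (-1.796)/0.9012 = -1.8289 → -1.83.
α₁ = Φ(-1.83) = 0.0336; rank = round(400 × 0.0336) = 13; θ*₍13₎ = 4.42.
Upper: z₀ + z₂ = 2.124; 1 − a(z₀+z₂) = 1.1168; argument = 2.0658 → 2.07; α₂ = 0.9808; rank = 392; θ*₍392₎ = 7.11.

(4.42, 7.11)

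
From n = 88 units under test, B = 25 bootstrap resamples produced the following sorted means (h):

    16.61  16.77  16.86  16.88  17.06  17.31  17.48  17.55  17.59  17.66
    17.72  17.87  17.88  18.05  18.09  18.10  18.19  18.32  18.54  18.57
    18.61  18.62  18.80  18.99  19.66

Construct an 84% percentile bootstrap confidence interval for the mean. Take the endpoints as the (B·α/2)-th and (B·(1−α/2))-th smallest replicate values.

α = 0.16; lower rank = 25 × 0.080 = 2; upper rank = 25 × 0.920 = 23.
The 2nd smallest replicate is 16.77; the 23rd is 18.80.

(16.77, 18.80)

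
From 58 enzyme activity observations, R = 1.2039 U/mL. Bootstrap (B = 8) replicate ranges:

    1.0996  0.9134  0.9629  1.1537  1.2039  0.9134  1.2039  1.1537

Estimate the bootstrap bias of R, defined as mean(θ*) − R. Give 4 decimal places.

mean(θ*) = (1.0996 + 0.9134 + 0.9629 + 1.1537 + 1.2039 + 0.9134 + 1.2039 + 1.1537) / 8 = 1.07556
bias = 1.07556 − 1.2039

bias = −0.1283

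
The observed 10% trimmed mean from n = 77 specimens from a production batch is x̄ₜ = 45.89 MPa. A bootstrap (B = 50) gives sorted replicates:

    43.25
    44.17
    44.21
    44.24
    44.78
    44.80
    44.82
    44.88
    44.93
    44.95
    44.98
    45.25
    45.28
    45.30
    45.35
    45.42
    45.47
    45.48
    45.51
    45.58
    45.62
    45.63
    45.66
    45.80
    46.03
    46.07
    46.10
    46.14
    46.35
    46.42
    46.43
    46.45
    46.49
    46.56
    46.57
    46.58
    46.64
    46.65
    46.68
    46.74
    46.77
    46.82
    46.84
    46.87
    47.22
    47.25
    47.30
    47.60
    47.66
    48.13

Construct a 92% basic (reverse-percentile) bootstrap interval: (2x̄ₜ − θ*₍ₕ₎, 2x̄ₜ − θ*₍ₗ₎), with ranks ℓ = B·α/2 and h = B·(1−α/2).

Percentile endpoints at ranks 2 and 48: θ*₍2₎ = 44.17, θ*₍48₎ = 47.60.
Basic interval reflects these around x̄ₜ:
  lower = 2 × 45.89 − 47.60 = 44.18
  upper = 2 × 45.89 − 44.17 = 47.61

(44.18, 47.61)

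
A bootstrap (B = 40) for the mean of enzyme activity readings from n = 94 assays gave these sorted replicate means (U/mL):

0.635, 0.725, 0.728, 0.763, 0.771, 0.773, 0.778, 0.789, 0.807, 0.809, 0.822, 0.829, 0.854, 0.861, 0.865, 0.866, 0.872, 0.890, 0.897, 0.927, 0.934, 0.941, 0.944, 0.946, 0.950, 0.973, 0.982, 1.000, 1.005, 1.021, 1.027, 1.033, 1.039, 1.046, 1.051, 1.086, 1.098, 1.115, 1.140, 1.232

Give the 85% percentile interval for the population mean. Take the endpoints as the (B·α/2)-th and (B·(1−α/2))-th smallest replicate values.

α = 0.15; lower rank = 40 × 0.075 = 3; upper rank = 40 × 0.925 = 37.
The 3rd smallest replicate is 0.728; the 37th is 1.098.

(0.728, 1.098)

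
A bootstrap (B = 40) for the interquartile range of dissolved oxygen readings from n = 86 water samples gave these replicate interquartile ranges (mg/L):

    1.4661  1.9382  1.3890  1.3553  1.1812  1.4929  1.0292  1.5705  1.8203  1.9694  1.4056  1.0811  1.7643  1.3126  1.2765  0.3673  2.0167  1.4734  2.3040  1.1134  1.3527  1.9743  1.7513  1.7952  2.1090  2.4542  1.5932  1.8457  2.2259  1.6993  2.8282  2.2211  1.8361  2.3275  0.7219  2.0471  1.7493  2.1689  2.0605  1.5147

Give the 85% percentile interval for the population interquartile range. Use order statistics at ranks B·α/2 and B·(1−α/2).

(1.0292, 2.3040)

Sorted replicates: 0.3673, 0.7219, 1.0292, 1.0811, 1.1134, 1.1812, 1.2765, 1.3126, 1.3527, 1.3553, 1.3890, 1.4056, 1.4661, 1.4734, 1.4929, 1.5147, 1.5705, 1.5932, 1.6993, 1.7493, 1.7513, 1.7643, 1.7952, 1.8203, 1.8361, 1.8457, 1.9382, 1.9694, 1.9743, 2.0167, 2.0471, 2.0605, 2.1090, 2.1689, 2.2211, 2.2259, 2.3040, 2.3275, 2.4542, 2.8282
α = 0.15; lower rank = 40 × 0.075 = 3; upper rank = 40 × 0.925 = 37.
The 3rd smallest replicate is 1.0292; the 37th is 2.3040.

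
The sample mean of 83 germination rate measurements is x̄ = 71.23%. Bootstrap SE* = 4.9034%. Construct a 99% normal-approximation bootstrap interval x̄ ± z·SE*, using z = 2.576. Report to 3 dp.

Margin = 2.576 × 4.9034 = 12.6312
Interval: 71.23 ± 12.6312

(58.599, 83.861)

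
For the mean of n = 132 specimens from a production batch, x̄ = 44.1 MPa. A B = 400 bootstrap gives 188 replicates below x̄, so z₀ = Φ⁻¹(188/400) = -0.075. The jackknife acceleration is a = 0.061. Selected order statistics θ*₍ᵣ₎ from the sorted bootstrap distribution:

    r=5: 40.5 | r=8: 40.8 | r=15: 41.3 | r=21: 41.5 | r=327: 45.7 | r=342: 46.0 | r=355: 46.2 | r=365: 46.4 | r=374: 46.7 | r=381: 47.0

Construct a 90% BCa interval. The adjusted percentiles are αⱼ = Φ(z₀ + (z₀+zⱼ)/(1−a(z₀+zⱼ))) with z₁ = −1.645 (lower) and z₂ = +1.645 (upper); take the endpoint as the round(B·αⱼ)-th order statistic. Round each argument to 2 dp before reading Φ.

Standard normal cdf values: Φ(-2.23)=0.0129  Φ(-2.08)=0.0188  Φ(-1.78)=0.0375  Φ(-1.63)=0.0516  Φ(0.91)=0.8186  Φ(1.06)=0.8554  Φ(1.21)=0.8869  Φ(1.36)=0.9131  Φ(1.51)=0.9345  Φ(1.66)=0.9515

(41.5, 47.0)

Lower: z₀ + z₁ = -0.075 + (-1.645) = -1.720; 1 − a(z₀+z₁) = 1 − (0.061)(-1.720) = 1.1049; argument = -0.075 + (-1.720)/1.1049 = -1.6317 → -1.63.
α₁ = Φ(-1.63) = 0.0516; rank = round(400 × 0.0516) = 21; θ*₍21₎ = 41.5.
Upper: z₀ + z₂ = 1.570; 1 − a(z₀+z₂) = 0.9042; argument = 1.6613 → 1.66; α₂ = 0.9515; rank = 381; θ*₍381₎ = 47.0.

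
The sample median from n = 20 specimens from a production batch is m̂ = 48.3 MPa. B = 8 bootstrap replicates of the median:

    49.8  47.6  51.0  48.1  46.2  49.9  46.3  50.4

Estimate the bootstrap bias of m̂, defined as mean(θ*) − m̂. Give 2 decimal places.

mean(θ*) = (49.8 + 47.6 + 51.0 + 48.1 + 46.2 + 49.9 + 46.3 + 50.4) / 8 = 48.663
bias = 48.663 − 48.3

bias = +0.36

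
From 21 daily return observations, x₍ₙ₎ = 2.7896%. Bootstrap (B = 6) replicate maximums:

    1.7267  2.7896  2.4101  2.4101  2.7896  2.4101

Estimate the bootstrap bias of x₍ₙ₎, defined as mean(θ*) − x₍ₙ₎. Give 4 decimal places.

mean(θ*) = (1.7267 + 2.7896 + 2.4101 + 2.4101 + 2.7896 + 2.4101) / 6 = 2.42270
bias = 2.42270 − 2.7896

bias = −0.3669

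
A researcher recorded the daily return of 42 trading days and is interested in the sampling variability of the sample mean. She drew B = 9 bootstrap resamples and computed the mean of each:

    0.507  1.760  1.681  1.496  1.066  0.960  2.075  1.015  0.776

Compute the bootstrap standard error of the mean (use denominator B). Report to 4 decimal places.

Bootstrap SE is the standard deviation of the 9 replicate means.
Mean of replicates: (0.507 + 1.760 + 1.681 + 1.496 + 1.066 + 0.960 + 2.075 + 1.015 + 0.776) / 9 = 11.33600 / 9 = 1.25956
Sum of squared deviations: (−0.75256)² + (+0.50044)² + (+0.42144)² + (+0.23644)² + (−0.19356)² + (−0.29956)² + (+0.81544)² + (−0.24456)² + (−0.48356)² = 2.13609
Variance = 2.13609 / 9 = 0.23734
SE* = √0.23734

SE* = 0.4872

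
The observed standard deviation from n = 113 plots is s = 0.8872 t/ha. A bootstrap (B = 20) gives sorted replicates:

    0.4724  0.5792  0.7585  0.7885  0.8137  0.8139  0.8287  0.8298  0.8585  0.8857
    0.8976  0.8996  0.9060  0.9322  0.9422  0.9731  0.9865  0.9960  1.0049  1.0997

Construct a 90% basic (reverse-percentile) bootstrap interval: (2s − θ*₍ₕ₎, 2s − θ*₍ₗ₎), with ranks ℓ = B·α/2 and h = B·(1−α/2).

(0.7695, 1.3020)

Percentile endpoints at ranks 1 and 19: θ*₍1₎ = 0.4724, θ*₍19₎ = 1.0049.
Basic interval reflects these around s:
  lower = 2 × 0.8872 − 1.0049 = 0.7695
  upper = 2 × 0.8872 − 0.4724 = 1.3020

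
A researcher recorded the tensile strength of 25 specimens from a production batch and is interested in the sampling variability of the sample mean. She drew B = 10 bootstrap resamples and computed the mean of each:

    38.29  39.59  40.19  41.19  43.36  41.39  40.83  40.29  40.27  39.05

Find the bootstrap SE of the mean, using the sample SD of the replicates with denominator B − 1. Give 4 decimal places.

SE* = 1.3958

Bootstrap SE is the standard deviation of the 10 replicate means.
Mean of replicates: (38.29 + 39.59 + 40.19 + 41.19 + 43.36 + 41.39 + 40.83 + 40.29 + 40.27 + 39.05) / 10 = 404.45000 / 10 = 40.44500
Sum of squared deviations: (−2.15500)² + (−0.85500)² + (−0.25500)² + (+0.74500)² + (+2.91500)² + (+0.94500)² + (+0.38500)² + (−0.15500)² + (−0.17500)² + (−1.39500)² = 17.53425
Variance = 17.53425 / 9 = 1.94825
SE* = √1.94825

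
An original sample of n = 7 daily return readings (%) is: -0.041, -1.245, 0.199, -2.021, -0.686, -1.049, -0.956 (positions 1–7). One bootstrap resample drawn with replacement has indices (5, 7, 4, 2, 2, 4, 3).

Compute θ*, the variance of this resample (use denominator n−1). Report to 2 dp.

Resample values: -0.686, -0.956, -2.021, -1.245, -1.245, -2.021, 0.199.
Mean = -1.1393; sum of squared deviations = 3.6073
s² = 3.6073 / 6 = 0.6012

θ* = 0.60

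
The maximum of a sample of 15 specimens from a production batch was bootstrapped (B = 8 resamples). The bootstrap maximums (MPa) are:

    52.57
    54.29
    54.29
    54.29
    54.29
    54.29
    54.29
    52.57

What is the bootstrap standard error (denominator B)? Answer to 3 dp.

Bootstrap SE is the standard deviation of the 8 replicate maximums.
Mean of replicates: (52.57 + 54.29 + 54.29 + 54.29 + 54.29 + 54.29 + 54.29 + 52.57) / 8 = 430.8800 / 8 = 53.8600
Sum of squared deviations: (−1.2900)² + (+0.4300)² + (+0.4300)² + (+0.4300)² + (+0.4300)² + (+0.4300)² + (+0.4300)² + (−1.2900)² = 4.4376
Variance = 4.4376 / 8 = 0.5547
SE* = √0.5547

SE* = 0.745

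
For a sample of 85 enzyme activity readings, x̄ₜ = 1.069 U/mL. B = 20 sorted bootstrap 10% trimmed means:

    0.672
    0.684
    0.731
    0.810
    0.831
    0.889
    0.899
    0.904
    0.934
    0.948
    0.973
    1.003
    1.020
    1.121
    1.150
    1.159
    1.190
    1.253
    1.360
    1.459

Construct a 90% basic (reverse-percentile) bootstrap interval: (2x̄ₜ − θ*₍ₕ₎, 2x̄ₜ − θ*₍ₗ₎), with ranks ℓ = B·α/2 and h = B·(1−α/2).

Percentile endpoints at ranks 1 and 19: θ*₍1₎ = 0.672, θ*₍19₎ = 1.360.
Basic interval reflects these around x̄ₜ:
  lower = 2 × 1.069 − 1.360 = 0.778
  upper = 2 × 1.069 − 0.672 = 1.466

(0.778, 1.466)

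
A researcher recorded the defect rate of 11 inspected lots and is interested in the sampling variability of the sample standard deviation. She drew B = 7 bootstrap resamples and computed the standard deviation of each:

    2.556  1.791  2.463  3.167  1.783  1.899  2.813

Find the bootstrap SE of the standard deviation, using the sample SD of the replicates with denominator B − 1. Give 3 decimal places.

SE* = 0.544

Bootstrap SE is the standard deviation of the 7 replicate standard deviations.
Mean of replicates: (2.556 + 1.791 + 2.463 + 3.167 + 1.783 + 1.899 + 2.813) / 7 = 16.4720 / 7 = 2.3531
Sum of squared deviations: (+0.2029)² + (−0.5621)² + (+0.1099)² + (+0.8139)² + (−0.5701)² + (−0.4541)² + (+0.4599)² = 1.7744
Variance = 1.7744 / 6 = 0.2957
SE* = √0.2957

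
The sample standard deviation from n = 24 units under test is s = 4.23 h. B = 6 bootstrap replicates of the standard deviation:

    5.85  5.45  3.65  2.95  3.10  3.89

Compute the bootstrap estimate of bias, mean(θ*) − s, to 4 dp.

bias = −0.0817

mean(θ*) = (5.85 + 5.45 + 3.65 + 2.95 + 3.10 + 3.89) / 6 = 4.14833
bias = 4.14833 − 4.23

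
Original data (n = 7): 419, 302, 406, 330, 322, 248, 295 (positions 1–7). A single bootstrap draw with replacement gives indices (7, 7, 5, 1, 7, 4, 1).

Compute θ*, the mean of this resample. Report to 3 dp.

Resample values: 295, 295, 322, 419, 295, 330, 419.
Mean = (295 + 295 + 322 + 419 + 295 + 330 + 419) / 7 = 2375.0 / 7 = 339.286

θ* = 339.286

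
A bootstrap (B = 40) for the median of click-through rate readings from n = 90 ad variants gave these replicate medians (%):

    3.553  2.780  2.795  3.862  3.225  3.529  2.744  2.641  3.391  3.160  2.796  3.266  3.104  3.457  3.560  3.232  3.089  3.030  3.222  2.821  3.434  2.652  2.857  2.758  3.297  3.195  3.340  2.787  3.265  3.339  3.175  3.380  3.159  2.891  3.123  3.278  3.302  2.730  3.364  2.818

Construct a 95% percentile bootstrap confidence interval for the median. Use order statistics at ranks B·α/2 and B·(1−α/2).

(2.641, 3.560)

Sorted replicates: 2.641, 2.652, 2.730, 2.744, 2.758, 2.780, 2.787, 2.795, 2.796, 2.818, 2.821, 2.857, 2.891, 3.030, 3.089, 3.104, 3.123, 3.159, 3.160, 3.175, 3.195, 3.222, 3.225, 3.232, 3.265, 3.266, 3.278, 3.297, 3.302, 3.339, 3.340, 3.364, 3.380, 3.391, 3.434, 3.457, 3.529, 3.553, 3.560, 3.862
α = 0.05; lower rank = 40 × 0.025 = 1; upper rank = 40 × 0.975 = 39.
The 1st smallest replicate is 2.641; the 39th is 3.560.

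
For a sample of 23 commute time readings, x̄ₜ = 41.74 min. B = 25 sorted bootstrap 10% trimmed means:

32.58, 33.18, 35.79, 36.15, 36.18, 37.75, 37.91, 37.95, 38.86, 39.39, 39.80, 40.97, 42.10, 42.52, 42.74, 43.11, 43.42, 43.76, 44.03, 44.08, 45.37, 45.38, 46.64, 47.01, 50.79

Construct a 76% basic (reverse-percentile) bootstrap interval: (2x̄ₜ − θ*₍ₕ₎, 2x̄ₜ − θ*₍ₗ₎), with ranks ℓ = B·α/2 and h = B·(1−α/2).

(38.10, 47.69)

Percentile endpoints at ranks 3 and 22: θ*₍3₎ = 35.79, θ*₍22₎ = 45.38.
Basic interval reflects these around x̄ₜ:
  lower = 2 × 41.74 − 45.38 = 38.10
  upper = 2 × 41.74 − 35.79 = 47.69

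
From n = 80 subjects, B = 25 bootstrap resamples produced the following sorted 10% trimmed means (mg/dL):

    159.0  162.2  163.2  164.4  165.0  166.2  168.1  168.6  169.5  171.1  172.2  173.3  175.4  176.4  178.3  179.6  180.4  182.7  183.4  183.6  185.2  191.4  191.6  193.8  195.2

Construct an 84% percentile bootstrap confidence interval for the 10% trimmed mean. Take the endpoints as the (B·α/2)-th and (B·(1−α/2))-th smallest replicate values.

α = 0.16; lower rank = 25 × 0.080 = 2; upper rank = 25 × 0.920 = 23.
The 2nd smallest replicate is 162.2; the 23rd is 191.6.

(162.2, 191.6)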